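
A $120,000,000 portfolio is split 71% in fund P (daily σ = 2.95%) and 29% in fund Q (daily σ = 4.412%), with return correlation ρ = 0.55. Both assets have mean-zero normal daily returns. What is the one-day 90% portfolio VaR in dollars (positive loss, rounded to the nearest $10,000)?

$4,610,000

σ_p² = 0.71²·2.95² + 0.29²·4.412² + 2·0.55·0.71·0.29·2.95·4.412 = 8.9719 (%²).
σ_p = √8.9719 = 2.995%.
At 90%, z = 1.282.
VaR = 1.282 × 2.995% = 3.840%; on $120,000,000 that is $4,608,000.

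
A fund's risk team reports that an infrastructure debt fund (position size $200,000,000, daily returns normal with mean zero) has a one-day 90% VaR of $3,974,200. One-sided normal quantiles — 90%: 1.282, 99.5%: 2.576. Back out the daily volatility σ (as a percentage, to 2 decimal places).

1.55%

VaR as a fraction: $3,974,200 / $200,000,000 = 1.987%.
σ = VaR / z = 1.987% / 1.282 = 1.550%.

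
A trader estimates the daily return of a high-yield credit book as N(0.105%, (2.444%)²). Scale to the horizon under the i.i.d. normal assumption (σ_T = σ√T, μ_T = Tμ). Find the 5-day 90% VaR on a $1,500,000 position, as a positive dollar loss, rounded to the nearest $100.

At 90%, z = 1.282.
σ_{5d} = 2.444% × √5 = 5.465%; μ_{5d} = 5 × 0.105% = 0.525%.
VaR = −(0.525%) + 1.282 × 5.465% = 6.481%.
On $1,500,000: 0.06481 × $1,500,000 = $97,215.

$97,200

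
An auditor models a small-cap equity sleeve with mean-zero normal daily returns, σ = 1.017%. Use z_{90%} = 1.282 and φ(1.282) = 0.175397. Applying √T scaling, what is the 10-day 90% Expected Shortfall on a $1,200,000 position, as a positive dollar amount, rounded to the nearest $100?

σ_{10d} = 1.017% × √10 = 3.216%.
ES multiplier = φ(z)/(1−α) = 0.175397/0.1 = 1.754.
ES = 3.216% × 1.754 = 5.641%; on $1,200,000: $67,692.

$67,700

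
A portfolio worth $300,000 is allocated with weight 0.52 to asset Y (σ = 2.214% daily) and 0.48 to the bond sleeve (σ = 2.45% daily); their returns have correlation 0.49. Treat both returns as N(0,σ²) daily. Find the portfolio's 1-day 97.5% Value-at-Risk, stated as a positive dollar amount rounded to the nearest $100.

σ_p² = 0.52²·2.214² + 0.48²·2.45² + 2·0.49·0.52·0.48·2.214·2.45 = 4.0352 (%²).
σ_p = √4.0352 = 2.009%.
At 97.5%, z = 1.960.
VaR = 1.960 × 2.009% = 3.938%; on $300,000 that is $11,814.

$11,800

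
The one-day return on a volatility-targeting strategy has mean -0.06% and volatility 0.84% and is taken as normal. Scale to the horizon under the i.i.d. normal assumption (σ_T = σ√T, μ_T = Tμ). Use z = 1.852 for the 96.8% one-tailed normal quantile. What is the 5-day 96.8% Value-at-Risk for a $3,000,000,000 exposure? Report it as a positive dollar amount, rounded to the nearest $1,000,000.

$113,000,000

σ_{5d} = 0.84% × √5 = 1.878%; μ_{5d} = 5 × -0.06% = -0.300%.
VaR = −(-0.300%) + 1.852 × 1.878% = 3.778%.
On $3,000,000,000: 0.03778 × $3,000,000,000 = $113,340,000.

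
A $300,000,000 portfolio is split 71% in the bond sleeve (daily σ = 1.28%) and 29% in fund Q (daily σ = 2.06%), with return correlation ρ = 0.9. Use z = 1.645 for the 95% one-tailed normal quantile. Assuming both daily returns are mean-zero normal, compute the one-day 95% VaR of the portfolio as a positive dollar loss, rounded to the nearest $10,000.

$7,250,000

σ_p² = 0.71²·1.28² + 0.29²·2.06² + 2·0.9·0.71·0.29·1.28·2.06 = 2.1601 (%²).
σ_p = √2.1601 = 1.470%.
VaR = 1.645 × 1.470% = 2.418%; on $300,000,000 that is $7,254,000.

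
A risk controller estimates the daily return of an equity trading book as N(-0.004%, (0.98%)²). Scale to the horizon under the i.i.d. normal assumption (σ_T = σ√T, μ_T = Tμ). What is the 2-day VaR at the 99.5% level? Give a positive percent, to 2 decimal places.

3.58%

At 99.5%, z = 2.576.
σ_{2d} = 0.98% × √2 = 1.386%; μ_{2d} = 2 × -0.004% = -0.008%.
VaR = −(-0.008%) + 2.576 × 1.386% = 3.578%.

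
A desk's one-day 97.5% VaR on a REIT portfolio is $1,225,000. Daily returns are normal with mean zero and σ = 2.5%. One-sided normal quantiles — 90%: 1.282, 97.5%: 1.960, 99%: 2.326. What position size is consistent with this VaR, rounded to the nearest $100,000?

VaR as a fraction of value: z·σ = 1.960 × 2.5% = 4.9%.
Position = $1,225,000 / 0.049 = $25,000,000.

$25,000,000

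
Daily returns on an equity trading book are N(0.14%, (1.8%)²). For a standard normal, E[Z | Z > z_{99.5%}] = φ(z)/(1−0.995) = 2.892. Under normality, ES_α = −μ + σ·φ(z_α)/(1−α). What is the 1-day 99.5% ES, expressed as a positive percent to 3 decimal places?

ES = −(0.14%) + 1.8% × 2.892 = 5.066%.

5.066%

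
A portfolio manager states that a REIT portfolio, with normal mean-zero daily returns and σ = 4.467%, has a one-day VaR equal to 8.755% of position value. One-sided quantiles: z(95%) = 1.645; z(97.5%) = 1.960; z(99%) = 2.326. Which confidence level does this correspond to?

Implied z = VaR/σ = 8.755 / 4.467 = 1.960.
This matches z(97.5%) = 1.960.

97.5%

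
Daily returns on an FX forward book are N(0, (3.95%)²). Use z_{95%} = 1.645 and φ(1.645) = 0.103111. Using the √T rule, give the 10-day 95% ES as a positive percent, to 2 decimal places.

25.76%

σ_{10d} = 3.95% × √10 = 12.491%.
ES multiplier = φ(z)/(1−α) = 0.103111/0.05 = 2.062.
ES = 12.491% × 2.062 = 25.756%.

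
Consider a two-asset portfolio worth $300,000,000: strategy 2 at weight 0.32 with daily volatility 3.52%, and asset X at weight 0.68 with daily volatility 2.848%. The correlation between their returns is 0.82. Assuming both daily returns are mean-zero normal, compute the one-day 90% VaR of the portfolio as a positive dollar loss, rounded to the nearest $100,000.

σ_p² = 0.32²·3.52² + 0.68²·2.848² + 2·0.82·0.32·0.68·3.52·2.848 = 8.5969 (%²).
σ_p = √8.5969 = 2.932%.
At 90%, z = 1.282.
VaR = 1.282 × 2.932% = 3.759%; on $300,000,000 that is $11,277,000.

$11,300,000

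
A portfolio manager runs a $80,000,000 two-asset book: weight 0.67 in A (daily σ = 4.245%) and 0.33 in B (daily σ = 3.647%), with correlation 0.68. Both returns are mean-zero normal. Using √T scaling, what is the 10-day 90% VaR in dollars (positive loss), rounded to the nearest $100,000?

$12,200,000

σ_p = √(0.67²·4.245² + 0.33²·3.647² + 2·0.68·0.67·0.33·4.245·3.647) = 3.767%.
σ_{10d} = 3.767% × √10 = 11.912%.
z(90%) = 1.282.
VaR = 1.282 × 11.912% = 15.271%; on $80,000,000 that is $12,216,800.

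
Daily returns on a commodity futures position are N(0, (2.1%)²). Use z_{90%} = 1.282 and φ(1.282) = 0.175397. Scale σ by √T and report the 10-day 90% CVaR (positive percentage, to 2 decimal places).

11.65%

σ_{10d} = 2.1% × √10 = 6.641%.
ES multiplier = φ(z)/(1−α) = 0.175397/0.1 = 1.754.
ES = 6.641% × 1.754 = 11.648%.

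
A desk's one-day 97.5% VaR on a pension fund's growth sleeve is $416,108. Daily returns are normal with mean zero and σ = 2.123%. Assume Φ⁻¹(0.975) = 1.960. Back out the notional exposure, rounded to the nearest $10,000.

$10,000,000

VaR as a fraction of value: z·σ = 1.960 × 2.123% = 4.16108%.
Position = $416,108 / 0.0416108 = $10,000,000.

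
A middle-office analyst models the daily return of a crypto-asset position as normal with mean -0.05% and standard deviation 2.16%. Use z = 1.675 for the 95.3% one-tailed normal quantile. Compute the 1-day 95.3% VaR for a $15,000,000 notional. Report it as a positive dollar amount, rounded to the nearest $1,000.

$550,000

VaR = −μ + z·σ = −(-0.05%) + 1.675 × 2.16% = 3.668%.
On $15,000,000: 0.03668 × $15,000,000 = $550,200.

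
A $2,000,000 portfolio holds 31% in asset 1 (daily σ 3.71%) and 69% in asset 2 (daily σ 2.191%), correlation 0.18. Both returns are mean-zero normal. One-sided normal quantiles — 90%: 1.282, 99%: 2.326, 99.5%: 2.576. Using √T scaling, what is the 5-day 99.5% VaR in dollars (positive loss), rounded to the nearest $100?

$237,100

σ_p = √(0.31²·3.71² + 0.69²·2.191² + 2·0.18·0.31·0.69·3.71·2.191) = 2.058%.
σ_{5d} = 2.058% × √5 = 4.602%.
VaR = 2.576 × 4.602% = 11.855%; on $2,000,000 that is $237,100.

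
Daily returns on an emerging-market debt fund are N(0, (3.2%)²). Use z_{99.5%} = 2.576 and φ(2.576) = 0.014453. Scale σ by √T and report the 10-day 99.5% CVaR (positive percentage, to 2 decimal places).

29.25%

σ_{10d} = 3.2% × √10 = 10.119%.
ES multiplier = φ(z)/(1−α) = 0.014453/0.005 = 2.891.
ES = 10.119% × 2.891 = 29.254%.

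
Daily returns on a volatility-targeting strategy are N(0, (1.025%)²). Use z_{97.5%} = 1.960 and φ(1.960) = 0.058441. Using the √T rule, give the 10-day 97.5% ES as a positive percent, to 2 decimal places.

7.58%

σ_{10d} = 1.025% × √10 = 3.241%.
ES multiplier = φ(z)/(1−α) = 0.058441/0.025 = 2.338.
ES = 3.241% × 2.338 = 7.577%.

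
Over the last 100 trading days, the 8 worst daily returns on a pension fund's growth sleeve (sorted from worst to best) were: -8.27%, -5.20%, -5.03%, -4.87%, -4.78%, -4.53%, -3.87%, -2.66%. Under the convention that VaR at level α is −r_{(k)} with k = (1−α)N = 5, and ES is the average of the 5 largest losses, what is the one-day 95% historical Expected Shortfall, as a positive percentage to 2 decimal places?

The 5 worst returns sum to -28.15%.
ES = −(-28.15%) / 5 = 5.63%.

5.63%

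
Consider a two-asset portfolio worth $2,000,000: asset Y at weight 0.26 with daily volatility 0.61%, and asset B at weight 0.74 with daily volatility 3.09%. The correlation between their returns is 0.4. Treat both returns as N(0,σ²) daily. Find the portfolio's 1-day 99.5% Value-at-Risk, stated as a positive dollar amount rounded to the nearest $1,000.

$121,000

σ_p² = 0.26²·0.61² + 0.74²·3.09² + 2·0.4·0.26·0.74·0.61·3.09 = 5.5438 (%²).
σ_p = √5.5438 = 2.355%.
At 99.5%, z = 2.576.
VaR = 2.576 × 2.355% = 6.066%; on $2,000,000 that is $121,320.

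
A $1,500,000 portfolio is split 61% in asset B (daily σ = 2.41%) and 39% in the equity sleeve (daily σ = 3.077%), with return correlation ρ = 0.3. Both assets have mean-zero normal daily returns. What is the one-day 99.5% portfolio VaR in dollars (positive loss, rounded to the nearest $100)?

$83,400

σ_p² = 0.61²·2.41² + 0.39²·3.077² + 2·0.3·0.61·0.39·2.41·3.077 = 4.6598 (%²).
σ_p = √4.6598 = 2.159%.
At 99.5%, z = 2.576.
VaR = 2.576 × 2.159% = 5.562%; on $1,500,000 that is $83,430.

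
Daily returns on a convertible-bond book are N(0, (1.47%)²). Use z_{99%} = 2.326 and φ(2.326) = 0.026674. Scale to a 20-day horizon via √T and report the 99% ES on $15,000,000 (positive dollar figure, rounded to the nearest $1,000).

σ_{20d} = 1.47% × √20 = 6.574%.
ES multiplier = φ(z)/(1−α) = 0.026674/0.01 = 2.667.
ES = 6.574% × 2.667 = 17.533%; on $15,000,000: $2,629,950.

$2,630,000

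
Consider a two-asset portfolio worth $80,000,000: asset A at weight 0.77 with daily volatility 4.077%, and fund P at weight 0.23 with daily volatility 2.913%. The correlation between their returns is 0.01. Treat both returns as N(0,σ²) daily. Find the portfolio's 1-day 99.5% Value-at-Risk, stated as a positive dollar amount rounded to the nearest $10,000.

σ_p² = 0.77²·4.077² + 0.23²·2.913² + 2·0.01·0.77·0.23·4.077·2.913 = 10.3461 (%²).
σ_p = √10.3461 = 3.217%.
At 99.5%, z = 2.576.
VaR = 2.576 × 3.217% = 8.287%; on $80,000,000 that is $6,629,600.

$6,630,000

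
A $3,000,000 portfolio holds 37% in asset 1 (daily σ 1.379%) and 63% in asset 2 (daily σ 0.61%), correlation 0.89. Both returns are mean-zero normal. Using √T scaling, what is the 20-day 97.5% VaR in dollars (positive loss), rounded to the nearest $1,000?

σ_p = √(0.37²·1.379² + 0.63²·0.61² + 2·0.89·0.37·0.63·1.379·0.61) = 0.870%.
σ_{20d} = 0.870% × √20 = 3.891%.
z(97.5%) = 1.960.
VaR = 1.960 × 3.891% = 7.626%; on $3,000,000 that is $228,780.

$229,000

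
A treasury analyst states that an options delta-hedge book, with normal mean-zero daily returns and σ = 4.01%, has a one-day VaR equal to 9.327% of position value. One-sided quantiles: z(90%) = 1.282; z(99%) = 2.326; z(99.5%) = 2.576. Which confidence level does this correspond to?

99%

Implied z = VaR/σ = 9.327 / 4.01 = 2.326.
This matches z(99%) = 2.326.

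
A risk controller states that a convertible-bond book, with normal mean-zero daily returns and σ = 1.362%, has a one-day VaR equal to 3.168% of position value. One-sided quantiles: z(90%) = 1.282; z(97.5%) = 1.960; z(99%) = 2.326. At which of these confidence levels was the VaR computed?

99%

Implied z = VaR/σ = 3.168 / 1.362 = 2.326.
This matches z(99%) = 2.326.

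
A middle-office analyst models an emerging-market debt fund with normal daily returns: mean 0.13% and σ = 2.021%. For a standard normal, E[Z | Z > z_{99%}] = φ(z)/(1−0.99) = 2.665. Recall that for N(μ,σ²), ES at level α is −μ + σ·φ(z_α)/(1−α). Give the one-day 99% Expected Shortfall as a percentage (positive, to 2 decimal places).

5.26%

ES = −(0.13%) + 2.021% × 2.665 = 5.256%.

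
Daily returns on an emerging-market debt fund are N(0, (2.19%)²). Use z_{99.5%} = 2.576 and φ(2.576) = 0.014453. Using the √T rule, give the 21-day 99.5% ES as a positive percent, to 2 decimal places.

σ_{21d} = 2.19% × √21 = 10.036%.
ES multiplier = φ(z)/(1−α) = 0.014453/0.005 = 2.891.
ES = 10.036% × 2.891 = 29.014%.

29.01%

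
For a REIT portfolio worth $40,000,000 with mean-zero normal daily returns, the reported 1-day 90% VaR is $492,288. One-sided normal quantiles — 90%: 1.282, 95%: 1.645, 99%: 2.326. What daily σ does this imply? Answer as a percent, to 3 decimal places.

VaR as a fraction: $492,288 / $40,000,000 = 1.231%.
σ = VaR / z = 1.231% / 1.282 = 0.960%.

0.960%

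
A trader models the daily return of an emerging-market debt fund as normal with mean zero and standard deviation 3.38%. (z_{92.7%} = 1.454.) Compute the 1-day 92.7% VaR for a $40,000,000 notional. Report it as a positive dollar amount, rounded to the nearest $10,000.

VaR = z·σ = 1.454 × 3.38% = 4.915%.
On $40,000,000: 0.04915 × $40,000,000 = $1,966,000.

$1,970,000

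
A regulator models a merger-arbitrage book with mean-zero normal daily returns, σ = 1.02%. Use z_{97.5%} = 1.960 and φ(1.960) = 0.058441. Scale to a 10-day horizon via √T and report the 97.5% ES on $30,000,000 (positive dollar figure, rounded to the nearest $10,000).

σ_{10d} = 1.02% × √10 = 3.226%.
ES multiplier = φ(z)/(1−α) = 0.058441/0.025 = 2.338.
ES = 3.226% × 2.338 = 7.542%; on $30,000,000: $2,262,600.

$2,260,000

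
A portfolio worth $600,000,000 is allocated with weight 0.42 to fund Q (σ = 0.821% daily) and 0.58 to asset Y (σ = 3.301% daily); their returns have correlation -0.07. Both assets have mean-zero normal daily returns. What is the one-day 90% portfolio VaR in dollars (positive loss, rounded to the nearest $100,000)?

$14,800,000

σ_p² = 0.42²·0.821² + 0.58²·3.301² + 2·-0.07·0.42·0.58·0.821·3.301 = 3.6921 (%²).
σ_p = √3.6921 = 1.921%.
At 90%, z = 1.282.
VaR = 1.282 × 1.921% = 2.463%; on $600,000,000 that is $14,778,000.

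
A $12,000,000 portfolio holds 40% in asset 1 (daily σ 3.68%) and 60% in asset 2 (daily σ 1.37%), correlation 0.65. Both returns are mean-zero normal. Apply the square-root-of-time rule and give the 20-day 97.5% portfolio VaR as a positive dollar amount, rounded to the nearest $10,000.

σ_p = √(0.4²·3.68² + 0.6²·1.37² + 2·0.65·0.4·0.6·3.68·1.37) = 2.101%.
σ_{20d} = 2.101% × √20 = 9.396%.
z(97.5%) = 1.960.
VaR = 1.960 × 9.396% = 18.416%; on $12,000,000 that is $2,209,920.

$2,210,000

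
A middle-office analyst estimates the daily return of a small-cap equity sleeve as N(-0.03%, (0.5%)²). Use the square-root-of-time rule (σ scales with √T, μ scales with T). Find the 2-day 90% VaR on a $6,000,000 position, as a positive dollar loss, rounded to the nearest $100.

At 90%, z = 1.282.
σ_{2d} = 0.5% × √2 = 0.707%; μ_{2d} = 2 × -0.03% = -0.060%.
VaR = −(-0.060%) + 1.282 × 0.707% = 0.966%.
On $6,000,000: 0.00966 × $6,000,000 = $57,960.

$58,000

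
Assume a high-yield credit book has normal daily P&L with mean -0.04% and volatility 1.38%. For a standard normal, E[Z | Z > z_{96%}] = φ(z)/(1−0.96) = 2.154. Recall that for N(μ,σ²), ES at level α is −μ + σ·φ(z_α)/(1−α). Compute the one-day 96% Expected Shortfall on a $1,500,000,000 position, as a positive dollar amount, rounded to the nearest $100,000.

ES = −(-0.04%) + 1.38% × 2.154 = 3.013%.
On $1,500,000,000: 0.03013 × $1,500,000,000 = $45,195,000.

$45,200,000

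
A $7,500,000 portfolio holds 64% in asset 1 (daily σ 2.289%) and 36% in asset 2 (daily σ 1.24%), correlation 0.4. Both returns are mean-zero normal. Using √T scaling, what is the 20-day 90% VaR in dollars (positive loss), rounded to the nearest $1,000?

σ_p = √(0.64²·2.289² + 0.36²·1.24² + 2·0.4·0.64·0.36·2.289·1.24) = 1.694%.
σ_{20d} = 1.694% × √20 = 7.576%.
z(90%) = 1.282.
VaR = 1.282 × 7.576% = 9.712%; on $7,500,000 that is $728,400.

$728,000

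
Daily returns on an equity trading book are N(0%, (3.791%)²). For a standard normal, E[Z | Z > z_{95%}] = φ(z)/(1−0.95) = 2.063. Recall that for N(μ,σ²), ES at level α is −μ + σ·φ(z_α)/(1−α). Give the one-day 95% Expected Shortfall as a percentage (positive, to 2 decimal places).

7.82%

ES = 3.791% × 2.063 = 7.821%.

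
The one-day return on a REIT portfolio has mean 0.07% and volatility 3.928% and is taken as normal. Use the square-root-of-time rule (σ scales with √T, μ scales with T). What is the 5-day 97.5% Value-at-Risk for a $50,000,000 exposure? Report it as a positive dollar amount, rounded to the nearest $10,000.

$8,430,000

At 97.5%, z = 1.960.
σ_{5d} = 3.928% × √5 = 8.783%; μ_{5d} = 5 × 0.07% = 0.350%.
VaR = −(0.350%) + 1.960 × 8.783% = 16.865%.
On $50,000,000: 0.16865 × $50,000,000 = $8,432,500.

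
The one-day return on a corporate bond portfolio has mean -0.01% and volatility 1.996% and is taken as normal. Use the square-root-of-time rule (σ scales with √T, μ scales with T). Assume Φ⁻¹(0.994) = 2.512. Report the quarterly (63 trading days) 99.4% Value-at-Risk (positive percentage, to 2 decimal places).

40.43%

σ_{63d} = 1.996% × √63 = 15.843%; μ_{63d} = 63 × -0.01% = -0.630%.
VaR = −(-0.630%) + 2.512 × 15.843% = 40.428%.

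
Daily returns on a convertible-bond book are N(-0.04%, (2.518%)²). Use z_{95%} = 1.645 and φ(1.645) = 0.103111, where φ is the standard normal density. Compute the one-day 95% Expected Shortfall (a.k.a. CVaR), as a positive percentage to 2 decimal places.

Tail multiplier: φ(z)/(1−α) = 0.103111 / 0.05 = 2.062.
ES = −(-0.04%) + 2.518% × 2.062 = 5.232%.

5.23%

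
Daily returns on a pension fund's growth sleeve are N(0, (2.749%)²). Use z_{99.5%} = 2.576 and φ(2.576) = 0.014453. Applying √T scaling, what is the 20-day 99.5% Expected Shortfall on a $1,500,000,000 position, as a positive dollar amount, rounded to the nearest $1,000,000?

σ_{20d} = 2.749% × √20 = 12.294%.
ES multiplier = φ(z)/(1−α) = 0.014453/0.005 = 2.891.
ES = 12.294% × 2.891 = 35.542%; on $1,500,000,000: $533,130,000.

$533,000,000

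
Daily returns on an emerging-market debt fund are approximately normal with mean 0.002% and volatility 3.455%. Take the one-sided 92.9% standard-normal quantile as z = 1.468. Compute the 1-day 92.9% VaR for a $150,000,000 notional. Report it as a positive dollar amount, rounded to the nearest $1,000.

VaR = −μ + z·σ = −(0.002%) + 1.468 × 3.455% = 5.070%.
On $150,000,000: 0.05070 × $150,000,000 = $7,605,000.

$7,605,000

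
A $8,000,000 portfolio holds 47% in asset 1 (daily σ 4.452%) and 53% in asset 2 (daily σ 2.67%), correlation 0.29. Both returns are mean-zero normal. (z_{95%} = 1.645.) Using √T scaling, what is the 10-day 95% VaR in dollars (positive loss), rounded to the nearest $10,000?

σ_p = √(0.47²·4.452² + 0.53²·2.67² + 2·0.29·0.47·0.53·4.452·2.67) = 2.846%.
σ_{10d} = 2.846% × √10 = 9.000%.
VaR = 1.645 × 9.000% = 14.805%; on $8,000,000 that is $1,184,400.

$1,180,000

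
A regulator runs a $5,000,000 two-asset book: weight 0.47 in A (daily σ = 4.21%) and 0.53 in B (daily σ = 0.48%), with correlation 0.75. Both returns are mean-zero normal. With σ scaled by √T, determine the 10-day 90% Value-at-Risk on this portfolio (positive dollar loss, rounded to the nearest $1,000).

σ_p = √(0.47²·4.21² + 0.53²·0.48² + 2·0.75·0.47·0.53·4.21·0.48) = 2.176%.
σ_{10d} = 2.176% × √10 = 6.881%.
z(90%) = 1.282.
VaR = 1.282 × 6.881% = 8.821%; on $5,000,000 that is $441,050.

$441,000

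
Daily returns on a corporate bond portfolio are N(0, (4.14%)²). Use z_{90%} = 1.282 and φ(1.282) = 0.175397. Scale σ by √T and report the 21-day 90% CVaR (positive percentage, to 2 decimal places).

σ_{21d} = 4.14% × √21 = 18.972%.
ES multiplier = φ(z)/(1−α) = 0.175397/0.1 = 1.754.
ES = 18.972% × 1.754 = 33.277%.

33.28%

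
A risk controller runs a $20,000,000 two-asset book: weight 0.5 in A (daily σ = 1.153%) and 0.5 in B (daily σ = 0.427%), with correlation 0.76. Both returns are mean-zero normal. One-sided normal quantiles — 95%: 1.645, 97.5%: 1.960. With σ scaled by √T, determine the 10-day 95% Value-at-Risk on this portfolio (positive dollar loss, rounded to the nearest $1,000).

$782,000

σ_p = √(0.5²·1.153² + 0.5²·0.427² + 2·0.76·0.5·0.5·1.153·0.427) = 0.752%.
σ_{10d} = 0.752% × √10 = 2.378%.
VaR = 1.645 × 2.378% = 3.912%; on $20,000,000 that is $782,400.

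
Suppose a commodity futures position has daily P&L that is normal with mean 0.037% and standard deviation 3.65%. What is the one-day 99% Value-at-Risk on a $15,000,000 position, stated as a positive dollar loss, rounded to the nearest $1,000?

$1,268,000

At 99% one-sided, z = 2.326.
VaR = −μ + z·σ = −(0.037%) + 2.326 × 3.65% = 8.453%.
On $15,000,000: 0.08453 × $15,000,000 = $1,267,950.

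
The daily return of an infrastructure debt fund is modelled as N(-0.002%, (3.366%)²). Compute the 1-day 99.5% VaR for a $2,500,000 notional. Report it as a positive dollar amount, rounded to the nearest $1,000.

At 99.5% one-sided, z = 2.576.
VaR = −μ + z·σ = −(-0.002%) + 2.576 × 3.366% = 8.673%.
On $2,500,000: 0.08673 × $2,500,000 = $216,825.

$217,000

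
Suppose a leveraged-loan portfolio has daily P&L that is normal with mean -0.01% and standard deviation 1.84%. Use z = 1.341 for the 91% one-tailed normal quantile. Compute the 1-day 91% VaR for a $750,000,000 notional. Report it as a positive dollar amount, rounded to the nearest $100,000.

VaR = −μ + z·σ = −(-0.01%) + 1.341 × 1.84% = 2.477%.
On $750,000,000: 0.02477 × $750,000,000 = $18,577,500.

$18,600,000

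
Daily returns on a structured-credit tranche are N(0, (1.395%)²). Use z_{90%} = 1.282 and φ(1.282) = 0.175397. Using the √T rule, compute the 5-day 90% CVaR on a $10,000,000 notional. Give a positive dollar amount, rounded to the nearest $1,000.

σ_{5d} = 1.395% × √5 = 3.119%.
ES multiplier = φ(z)/(1−α) = 0.175397/0.1 = 1.754.
ES = 3.119% × 1.754 = 5.471%; on $10,000,000: $547,100.

$547,000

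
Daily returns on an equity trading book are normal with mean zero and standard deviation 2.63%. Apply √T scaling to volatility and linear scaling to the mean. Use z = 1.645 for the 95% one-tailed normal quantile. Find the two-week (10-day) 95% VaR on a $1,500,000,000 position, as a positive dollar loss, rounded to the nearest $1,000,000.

σ_{10d} = 2.63% × √10 = 8.317%.
VaR = 1.645 × 8.317% = 13.681%.
On $1,500,000,000: 0.13681 × $1,500,000,000 = $205,215,000.

$205,000,000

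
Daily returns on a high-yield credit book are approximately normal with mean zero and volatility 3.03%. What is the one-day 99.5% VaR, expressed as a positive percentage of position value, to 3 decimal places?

7.805%

At 99.5% one-sided, z = 2.576.
VaR = z·σ = 2.576 × 3.03% = 7.805%.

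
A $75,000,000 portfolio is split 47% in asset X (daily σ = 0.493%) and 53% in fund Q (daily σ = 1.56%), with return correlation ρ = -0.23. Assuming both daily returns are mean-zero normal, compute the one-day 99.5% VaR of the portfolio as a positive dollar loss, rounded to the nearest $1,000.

$1,557,000

σ_p² = 0.47²·0.493² + 0.53²·1.56² + 2·-0.23·0.47·0.53·0.493·1.56 = 0.6492 (%²).
σ_p = √0.6492 = 0.806%.
At 99.5%, z = 2.576.
VaR = 2.576 × 0.806% = 2.076%; on $75,000,000 that is $1,557,000.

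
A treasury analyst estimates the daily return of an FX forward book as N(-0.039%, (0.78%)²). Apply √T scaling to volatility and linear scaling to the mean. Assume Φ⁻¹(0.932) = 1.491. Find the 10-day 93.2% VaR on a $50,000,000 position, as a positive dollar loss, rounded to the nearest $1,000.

σ_{10d} = 0.78% × √10 = 2.467%; μ_{10d} = 10 × -0.039% = -0.390%.
VaR = −(-0.390%) + 1.491 × 2.467% = 4.068%.
On $50,000,000: 0.04068 × $50,000,000 = $2,034,000.

$2,034,000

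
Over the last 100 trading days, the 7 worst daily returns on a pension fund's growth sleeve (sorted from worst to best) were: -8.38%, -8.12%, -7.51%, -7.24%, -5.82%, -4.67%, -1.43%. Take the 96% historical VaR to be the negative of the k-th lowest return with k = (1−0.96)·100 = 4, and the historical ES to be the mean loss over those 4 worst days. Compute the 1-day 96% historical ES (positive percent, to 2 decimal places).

The 4 worst returns sum to -31.25%.
ES = −(-31.25%) / 4 = 7.8125% ≈ 7.81%.

7.81%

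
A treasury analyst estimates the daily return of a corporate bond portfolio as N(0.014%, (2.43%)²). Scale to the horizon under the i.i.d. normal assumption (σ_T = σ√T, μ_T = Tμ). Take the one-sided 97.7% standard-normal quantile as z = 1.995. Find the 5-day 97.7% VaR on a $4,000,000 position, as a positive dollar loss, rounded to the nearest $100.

σ_{5d} = 2.43% × √5 = 5.434%; μ_{5d} = 5 × 0.014% = 0.070%.
VaR = −(0.070%) + 1.995 × 5.434% = 10.771%.
On $4,000,000: 0.10771 × $4,000,000 = $430,840.

$430,800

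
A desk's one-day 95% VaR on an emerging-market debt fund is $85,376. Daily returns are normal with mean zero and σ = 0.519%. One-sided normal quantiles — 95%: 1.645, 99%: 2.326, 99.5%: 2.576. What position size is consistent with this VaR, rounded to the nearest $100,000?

VaR as a fraction of value: z·σ = 1.645 × 0.519% = 0.853755%.
Position = $85,376 / 0.00853755 = $10,000,059.

$10,000,000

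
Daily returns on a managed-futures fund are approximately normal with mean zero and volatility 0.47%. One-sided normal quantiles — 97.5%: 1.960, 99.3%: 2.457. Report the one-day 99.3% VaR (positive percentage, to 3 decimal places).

1.155%

VaR = z·σ = 2.457 × 0.47% = 1.155%.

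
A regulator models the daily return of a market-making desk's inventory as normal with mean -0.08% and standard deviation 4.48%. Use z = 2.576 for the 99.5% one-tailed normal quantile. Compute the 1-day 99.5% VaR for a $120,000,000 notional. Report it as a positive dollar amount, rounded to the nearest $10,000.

VaR = −μ + z·σ = −(-0.08%) + 2.576 × 4.48% = 11.620%.
On $120,000,000: 0.11620 × $120,000,000 = $13,944,000.

$13,940,000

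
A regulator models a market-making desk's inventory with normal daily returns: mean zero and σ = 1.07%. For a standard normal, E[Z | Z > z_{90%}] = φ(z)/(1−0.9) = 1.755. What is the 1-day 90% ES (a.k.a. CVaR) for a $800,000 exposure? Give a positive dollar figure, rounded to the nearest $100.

$15,000

ES = 1.07% × 1.755 = 1.878%.
On $800,000: 0.01878 × $800,000 = $15,024.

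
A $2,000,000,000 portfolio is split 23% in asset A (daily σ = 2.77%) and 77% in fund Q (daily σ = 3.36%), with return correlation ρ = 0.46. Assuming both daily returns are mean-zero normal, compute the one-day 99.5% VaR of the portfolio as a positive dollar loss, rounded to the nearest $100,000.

σ_p² = 0.23²·2.77² + 0.77²·3.36² + 2·0.46·0.23·0.77·2.77·3.36 = 8.6159 (%²).
σ_p = √8.6159 = 2.935%.
At 99.5%, z = 2.576.
VaR = 2.576 × 2.935% = 7.561%; on $2,000,000,000 that is $151,220,000.

$151,200,000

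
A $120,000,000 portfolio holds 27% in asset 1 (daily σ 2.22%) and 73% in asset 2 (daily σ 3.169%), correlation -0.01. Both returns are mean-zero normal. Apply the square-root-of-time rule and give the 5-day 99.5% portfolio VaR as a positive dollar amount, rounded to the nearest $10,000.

σ_p = √(0.27²·2.22² + 0.73²·3.169² + 2·-0.01·0.27·0.73·2.22·3.169) = 2.384%.
σ_{5d} = 2.384% × √5 = 5.331%.
z(99.5%) = 2.576.
VaR = 2.576 × 5.331% = 13.733%; on $120,000,000 that is $16,479,600.

$16,480,000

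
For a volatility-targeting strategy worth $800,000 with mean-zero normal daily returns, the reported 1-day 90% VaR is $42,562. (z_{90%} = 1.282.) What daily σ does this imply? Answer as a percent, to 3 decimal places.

4.150%

VaR as a fraction: $42,562 / $800,000 = 5.320%.
σ = VaR / z = 5.320% / 1.282 = 4.150%.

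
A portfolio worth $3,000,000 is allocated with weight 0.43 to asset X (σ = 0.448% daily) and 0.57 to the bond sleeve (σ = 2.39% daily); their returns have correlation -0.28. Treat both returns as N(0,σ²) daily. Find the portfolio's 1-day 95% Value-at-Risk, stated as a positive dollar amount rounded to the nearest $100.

$65,200

σ_p² = 0.43²·0.448² + 0.57²·2.39² + 2·-0.28·0.43·0.57·0.448·2.39 = 1.7460 (%²).
σ_p = √1.7460 = 1.321%.
At 95%, z = 1.645.
VaR = 1.645 × 1.321% = 2.173%; on $3,000,000 that is $65,190.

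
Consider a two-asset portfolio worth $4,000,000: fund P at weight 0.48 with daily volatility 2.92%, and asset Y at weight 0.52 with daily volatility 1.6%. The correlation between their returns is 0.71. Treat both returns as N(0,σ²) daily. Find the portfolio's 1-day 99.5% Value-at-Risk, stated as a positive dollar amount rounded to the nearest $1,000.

σ_p² = 0.48²·2.92² + 0.52²·1.6² + 2·0.71·0.48·0.52·2.92·1.6 = 4.3126 (%²).
σ_p = √4.3126 = 2.077%.
At 99.5%, z = 2.576.
VaR = 2.576 × 2.077% = 5.350%; on $4,000,000 that is $214,000.

$214,000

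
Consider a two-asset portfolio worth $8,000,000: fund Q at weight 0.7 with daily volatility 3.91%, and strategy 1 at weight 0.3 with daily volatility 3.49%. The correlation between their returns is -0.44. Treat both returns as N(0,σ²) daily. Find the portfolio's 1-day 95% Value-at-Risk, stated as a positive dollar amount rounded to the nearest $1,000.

$324,000

σ_p² = 0.7²·3.91² + 0.3²·3.49² + 2·-0.44·0.7·0.3·3.91·3.49 = 6.0656 (%²).
σ_p = √6.0656 = 2.463%.
At 95%, z = 1.645.
VaR = 1.645 × 2.463% = 4.052%; on $8,000,000 that is $324,160.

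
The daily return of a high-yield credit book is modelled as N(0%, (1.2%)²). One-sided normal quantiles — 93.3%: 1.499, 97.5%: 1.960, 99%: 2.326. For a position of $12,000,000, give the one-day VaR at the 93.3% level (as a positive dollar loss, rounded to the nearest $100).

VaR = z·σ = 1.499 × 1.2% = 1.799%.
On $12,000,000: 0.01799 × $12,000,000 = $215,880.

$215,900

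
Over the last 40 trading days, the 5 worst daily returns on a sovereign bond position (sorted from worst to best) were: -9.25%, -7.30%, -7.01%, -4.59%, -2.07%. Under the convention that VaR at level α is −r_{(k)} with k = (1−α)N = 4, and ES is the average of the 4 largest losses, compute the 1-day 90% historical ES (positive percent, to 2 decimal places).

The 4 worst returns sum to -28.15%.
ES = −(-28.15%) / 4 = 7.0375% ≈ 7.04%.

7.04%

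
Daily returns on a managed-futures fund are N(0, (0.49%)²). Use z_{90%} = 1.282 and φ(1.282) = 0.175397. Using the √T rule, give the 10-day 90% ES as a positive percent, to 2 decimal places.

2.72%

σ_{10d} = 0.49% × √10 = 1.550%.
ES multiplier = φ(z)/(1−α) = 0.175397/0.1 = 1.754.
ES = 1.550% × 1.754 = 2.719%.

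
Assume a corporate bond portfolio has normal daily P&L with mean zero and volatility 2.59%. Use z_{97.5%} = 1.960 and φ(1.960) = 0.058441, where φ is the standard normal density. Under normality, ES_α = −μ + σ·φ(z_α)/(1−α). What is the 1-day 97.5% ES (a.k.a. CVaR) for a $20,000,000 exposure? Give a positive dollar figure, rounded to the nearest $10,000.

$1,210,000

Tail multiplier: φ(z)/(1−α) = 0.058441 / 0.025 = 2.338.
ES = 2.59% × 2.338 = 6.055%.
On $20,000,000: 0.06055 × $20,000,000 = $1,211,000.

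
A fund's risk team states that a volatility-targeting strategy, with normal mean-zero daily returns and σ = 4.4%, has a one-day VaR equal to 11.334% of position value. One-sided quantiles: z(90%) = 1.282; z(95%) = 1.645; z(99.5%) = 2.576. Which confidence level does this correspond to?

99.5%

Implied z = VaR/σ = 11.334 / 4.4 = 2.576.
This matches z(99.5%) = 2.576.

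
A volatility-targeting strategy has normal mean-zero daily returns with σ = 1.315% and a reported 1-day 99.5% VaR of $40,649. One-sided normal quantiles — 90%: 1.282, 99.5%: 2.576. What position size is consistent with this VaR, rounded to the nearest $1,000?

$1,200,000

VaR as a fraction of value: z·σ = 2.576 × 1.315% = 3.38744%.
Position = $40,649 / 0.0338744 = $1,199,992.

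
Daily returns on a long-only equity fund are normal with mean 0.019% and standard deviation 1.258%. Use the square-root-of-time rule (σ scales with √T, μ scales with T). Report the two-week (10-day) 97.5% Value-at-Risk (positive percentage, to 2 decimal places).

7.61%

At 97.5%, z = 1.960.
σ_{10d} = 1.258% × √10 = 3.978%; μ_{10d} = 10 × 0.019% = 0.190%.
VaR = −(0.190%) + 1.960 × 3.978% = 7.607%.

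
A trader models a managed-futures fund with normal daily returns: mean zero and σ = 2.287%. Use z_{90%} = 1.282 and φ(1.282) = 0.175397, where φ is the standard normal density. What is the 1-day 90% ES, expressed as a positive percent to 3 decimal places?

Tail multiplier: φ(z)/(1−α) = 0.175397 / 0.1 = 1.754.
ES = 2.287% × 1.754 = 4.011%.

4.011%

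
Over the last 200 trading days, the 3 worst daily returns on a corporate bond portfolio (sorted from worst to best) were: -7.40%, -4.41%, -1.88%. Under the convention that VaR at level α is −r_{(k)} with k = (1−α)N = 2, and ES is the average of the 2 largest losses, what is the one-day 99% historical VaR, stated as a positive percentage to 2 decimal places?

4.41%

k = 2; the 2nd lowest return is -4.41%, so VaR = 4.41%.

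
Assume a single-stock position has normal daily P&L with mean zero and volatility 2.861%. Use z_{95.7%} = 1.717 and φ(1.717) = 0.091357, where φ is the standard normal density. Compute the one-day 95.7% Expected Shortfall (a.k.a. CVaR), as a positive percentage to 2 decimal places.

6.08%

Tail multiplier: φ(z)/(1−α) = 0.091357 / 0.043 = 2.125.
ES = 2.861% × 2.125 = 6.080%.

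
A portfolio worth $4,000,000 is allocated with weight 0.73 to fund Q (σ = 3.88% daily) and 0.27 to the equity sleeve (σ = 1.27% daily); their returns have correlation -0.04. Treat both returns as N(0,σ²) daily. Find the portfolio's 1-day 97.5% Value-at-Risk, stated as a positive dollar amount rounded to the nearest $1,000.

σ_p² = 0.73²·3.88² + 0.27²·1.27² + 2·-0.04·0.73·0.27·3.88·1.27 = 8.0624 (%²).
σ_p = √8.0624 = 2.839%.
At 97.5%, z = 1.960.
VaR = 1.960 × 2.839% = 5.564%; on $4,000,000 that is $222,560.

$223,000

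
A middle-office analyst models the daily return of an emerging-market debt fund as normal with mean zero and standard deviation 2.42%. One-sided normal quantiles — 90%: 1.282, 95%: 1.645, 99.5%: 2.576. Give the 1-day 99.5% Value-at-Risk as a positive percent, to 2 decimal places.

VaR = z·σ = 2.576 × 2.42% = 6.234%.

6.23%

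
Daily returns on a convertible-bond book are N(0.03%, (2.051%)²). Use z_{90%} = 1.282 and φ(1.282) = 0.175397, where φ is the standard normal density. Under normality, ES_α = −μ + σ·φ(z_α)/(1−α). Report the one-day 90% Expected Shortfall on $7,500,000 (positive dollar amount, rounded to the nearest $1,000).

Tail multiplier: φ(z)/(1−α) = 0.175397 / 0.1 = 1.754.
ES = −(0.03%) + 2.051% × 1.754 = 3.567%.
On $7,500,000: 0.03567 × $7,500,000 = $267,525.

$268,000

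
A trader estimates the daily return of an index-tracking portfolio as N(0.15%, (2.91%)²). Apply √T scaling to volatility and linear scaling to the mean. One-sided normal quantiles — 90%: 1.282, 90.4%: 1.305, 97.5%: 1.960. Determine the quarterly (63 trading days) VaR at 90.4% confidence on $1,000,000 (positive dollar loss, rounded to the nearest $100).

σ_{63d} = 2.91% × √63 = 23.097%; μ_{63d} = 63 × 0.15% = 9.450%.
VaR = −(9.450%) + 1.305 × 23.097% = 20.692%.
On $1,000,000: 0.20692 × $1,000,000 = $206,920.

$206,900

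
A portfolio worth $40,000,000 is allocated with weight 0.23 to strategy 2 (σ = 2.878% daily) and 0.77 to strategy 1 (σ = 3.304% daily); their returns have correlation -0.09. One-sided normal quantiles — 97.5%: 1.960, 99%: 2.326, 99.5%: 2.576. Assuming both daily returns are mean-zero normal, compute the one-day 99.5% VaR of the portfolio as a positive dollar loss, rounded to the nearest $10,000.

$2,650,000

σ_p² = 0.23²·2.878² + 0.77²·3.304² + 2·-0.09·0.23·0.77·2.878·3.304 = 6.6074 (%²).
σ_p = √6.6074 = 2.570%.
VaR = 2.576 × 2.570% = 6.620%; on $40,000,000 that is $2,648,000.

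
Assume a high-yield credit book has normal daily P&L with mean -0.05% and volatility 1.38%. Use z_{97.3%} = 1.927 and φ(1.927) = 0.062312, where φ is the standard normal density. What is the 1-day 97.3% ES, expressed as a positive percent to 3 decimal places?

3.235%

Tail multiplier: φ(z)/(1−α) = 0.062312 / 0.027 = 2.308.
ES = −(-0.05%) + 1.38% × 2.308 = 3.235%.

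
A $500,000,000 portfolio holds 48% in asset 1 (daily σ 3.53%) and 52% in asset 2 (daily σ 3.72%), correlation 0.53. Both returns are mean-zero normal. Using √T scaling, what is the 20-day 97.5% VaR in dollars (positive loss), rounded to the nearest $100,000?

σ_p = √(0.48²·3.53² + 0.52²·3.72² + 2·0.53·0.48·0.52·3.53·3.72) = 3.176%.
σ_{20d} = 3.176% × √20 = 14.204%.
z(97.5%) = 1.960.
VaR = 1.960 × 14.204% = 27.840%; on $500,000,000 that is $139,200,000.

$139,200,000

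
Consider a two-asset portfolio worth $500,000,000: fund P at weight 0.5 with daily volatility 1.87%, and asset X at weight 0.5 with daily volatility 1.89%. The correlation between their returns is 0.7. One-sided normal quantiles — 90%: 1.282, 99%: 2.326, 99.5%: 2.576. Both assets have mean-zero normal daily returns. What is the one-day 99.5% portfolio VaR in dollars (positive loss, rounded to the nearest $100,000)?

$22,300,000

σ_p² = 0.5²·1.87² + 0.5²·1.89² + 2·0.7·0.5·0.5·1.87·1.89 = 3.0043 (%²).
σ_p = √3.0043 = 1.733%.
VaR = 2.576 × 1.733% = 4.464%; on $500,000,000 that is $22,320,000.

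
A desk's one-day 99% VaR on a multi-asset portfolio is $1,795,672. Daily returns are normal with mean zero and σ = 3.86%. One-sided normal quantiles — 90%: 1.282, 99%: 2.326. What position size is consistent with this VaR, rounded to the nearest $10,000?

$20,000,000

VaR as a fraction of value: z·σ = 2.326 × 3.86% = 8.97836%.
Position = $1,795,672 / 0.0897836 = $20,000,000.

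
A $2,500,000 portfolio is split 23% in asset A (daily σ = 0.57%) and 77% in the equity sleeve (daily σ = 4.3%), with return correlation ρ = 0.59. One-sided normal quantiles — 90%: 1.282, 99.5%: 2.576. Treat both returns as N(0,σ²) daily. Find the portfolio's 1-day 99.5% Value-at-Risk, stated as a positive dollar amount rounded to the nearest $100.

σ_p² = 0.23²·0.57² + 0.77²·4.3² + 2·0.59·0.23·0.77·0.57·4.3 = 11.4921 (%²).
σ_p = √11.4921 = 3.390%.
VaR = 2.576 × 3.390% = 8.733%; on $2,500,000 that is $218,325.

$218,300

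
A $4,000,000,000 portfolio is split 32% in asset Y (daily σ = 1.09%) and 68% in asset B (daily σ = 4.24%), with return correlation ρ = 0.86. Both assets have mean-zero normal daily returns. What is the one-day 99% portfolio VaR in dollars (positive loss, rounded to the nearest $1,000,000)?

σ_p² = 0.32²·1.09² + 0.68²·4.24² + 2·0.86·0.32·0.68·1.09·4.24 = 10.1642 (%²).
σ_p = √10.1642 = 3.188%.
At 99%, z = 2.326.
VaR = 2.326 × 3.188% = 7.415%; on $4,000,000,000 that is $296,600,000.

$297,000,000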